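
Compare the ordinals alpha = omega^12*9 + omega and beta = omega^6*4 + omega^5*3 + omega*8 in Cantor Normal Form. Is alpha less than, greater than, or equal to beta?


Compare term by term from highest exponent:
alpha = omega^12*9 + omega
beta = omega^6*4 + omega^5*3 + omega*8
Term 1: alpha has omega^12*9, beta has omega^6*4
Term 2: alpha has omega^1*1, beta has omega^5*3
Term 3: alpha has omega^0*0, beta has omega^1*8
Result: alpha > beta

alpha > beta


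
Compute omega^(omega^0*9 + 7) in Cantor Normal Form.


omega^(omega^0*9 + 7):
omega^0 = 1, so the exponent is 9 + 7 = 16 (finite ordinal addition).
Result = omega^16, already a single CNF term.

omega^16


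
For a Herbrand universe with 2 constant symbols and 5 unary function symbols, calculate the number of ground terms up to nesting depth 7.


Herbrand terms by depth:
Depth 0: 2 constants
Depth 1: 10 new terms (running total: 12)
Depth 2: 50 new terms (running total: 62)
Depth 3: 250 new terms (running total: 312)
Depth 4: 1250 new terms (running total: 1562)
Depth 5: 6250 new terms (running total: 7812)
Depth 6: 31250 new terms (running total: 39062)
Depth 7: 156250 new terms (running total: 195312)
Total distinct ground terms = 195312

195312


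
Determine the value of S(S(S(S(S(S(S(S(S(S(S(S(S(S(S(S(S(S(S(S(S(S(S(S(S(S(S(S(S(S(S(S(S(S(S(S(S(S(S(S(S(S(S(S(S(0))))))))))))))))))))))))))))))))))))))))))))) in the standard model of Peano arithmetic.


Counting successors applied to 0:
45 applications of S to 0 = 45

45


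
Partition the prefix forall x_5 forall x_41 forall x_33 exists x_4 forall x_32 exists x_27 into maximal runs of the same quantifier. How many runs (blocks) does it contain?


Alternations = 3.
Blocks = alternations + 1 = 4

4


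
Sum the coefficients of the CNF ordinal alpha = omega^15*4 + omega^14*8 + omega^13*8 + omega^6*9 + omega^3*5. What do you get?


CNF: omega^15*4 + omega^14*8 + omega^13*8 + omega^6*9 + omega^3*5
Coefficients: 4 + 8 + 8 + 9 + 5 = 34

34


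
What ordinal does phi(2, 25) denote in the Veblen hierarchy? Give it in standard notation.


phi(2, 25):
phi(2, beta) = zeta_beta (the beta-th zeta number, fixed point of epsilon).
phi(2, 25) = zeta_25

zeta_25


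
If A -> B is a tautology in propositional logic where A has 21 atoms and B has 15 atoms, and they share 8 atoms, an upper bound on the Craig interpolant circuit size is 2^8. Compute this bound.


Shared atoms = 8
Craig interpolant size bound = 2^8
= 256

256


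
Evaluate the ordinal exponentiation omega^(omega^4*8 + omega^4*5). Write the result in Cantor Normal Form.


omega^(omega^4*8 + omega^4*5):
Both terms of the exponent have the same exponent 4, so they merge: omega^4*8 + omega^4*5 = omega^4*(8+5) = omega^4*13.
omega raised to a CNF ordinal is a single CNF term: Result = omega^(omega^4*13)

omega^(omega^4*13)


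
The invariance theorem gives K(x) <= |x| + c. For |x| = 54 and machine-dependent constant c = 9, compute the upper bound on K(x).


K(x) <= |x| + c = 54 + 9 = 63

63


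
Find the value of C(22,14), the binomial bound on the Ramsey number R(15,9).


R(15,9) <= C(15+9-2, 15-1) = C(22, 14)
C(22, 14) = 22! / (14! * 8!)
= 319770

319770


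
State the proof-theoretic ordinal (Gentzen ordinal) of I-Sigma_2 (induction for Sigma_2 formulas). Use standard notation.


The proof-theoretic ordinal of I-Sigma_2 (induction for Sigma_2 formulas) is a standard result in ordinal analysis.
This ordinal is the supremum of order types of primitive recursive well-orderings
that the theory can prove to be well-ordered.
For I-Sigma_2 (induction for Sigma_2 formulas), the proof-theoretic ordinal is omega^(omega^omega).

omega^(omega^omega)


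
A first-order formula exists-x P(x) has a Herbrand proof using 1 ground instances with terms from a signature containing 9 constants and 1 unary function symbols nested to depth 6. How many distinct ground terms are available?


Herbrand terms by depth:
Depth 0: 9 constants
Depth 1: 9 new terms (running total: 18)
Depth 2: 9 new terms (running total: 27)
Depth 3: 9 new terms (running total: 36)
Depth 4: 9 new terms (running total: 45)
Depth 5: 9 new terms (running total: 54)
Depth 6: 9 new terms (running total: 63)
Total distinct ground terms = 63

63


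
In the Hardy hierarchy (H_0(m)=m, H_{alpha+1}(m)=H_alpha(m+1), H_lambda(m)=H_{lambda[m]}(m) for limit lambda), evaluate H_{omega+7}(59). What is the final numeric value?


H_{omega+7}(59):
Unwind the 7 successor steps: H_{omega+7}(59) = H_omega(59+7) = H_omega(66).
H_omega(m) = H_m(m) = m + m = 2m.
Result = 2 * 66 = 132

132


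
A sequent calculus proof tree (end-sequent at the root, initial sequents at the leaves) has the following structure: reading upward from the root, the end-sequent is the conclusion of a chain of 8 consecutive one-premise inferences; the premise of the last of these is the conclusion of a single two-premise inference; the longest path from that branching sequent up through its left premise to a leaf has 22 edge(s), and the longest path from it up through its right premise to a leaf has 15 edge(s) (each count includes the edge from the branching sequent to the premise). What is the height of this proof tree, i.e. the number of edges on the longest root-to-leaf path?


Longest path through the left premise: 22 edges (measured from the branching sequent)
Longest path through the right premise: 15 edges
Height of the subtree rooted at the branching sequent: max(22, 15) = 22
The branching sequent sits 8 edges above the root (the chain of one-premise inferences), so height = 22 + 8 = 30

30


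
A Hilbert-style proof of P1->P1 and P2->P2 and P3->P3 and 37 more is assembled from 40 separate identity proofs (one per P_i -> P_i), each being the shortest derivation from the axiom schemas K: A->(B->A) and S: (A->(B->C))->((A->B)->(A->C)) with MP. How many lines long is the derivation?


The shortest proof of A->A from K and S in the Hilbert calculus has exactly 5 lines:
(1) K instance A->((A->A)->A), (2) S instance, (3) MP on 1,2, (4) K instance A->(A->A), (5) MP on 3,4.
For 40 independent identities: 40 * 5 = 200 lines total.

200


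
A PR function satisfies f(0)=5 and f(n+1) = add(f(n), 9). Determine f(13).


f(0) = 5
f(1) = add(f(0), 9) = add(5, 9) = 14
f(2) = add(f(1), 9) = add(14, 9) = 23
f(3) = add(f(2), 9) = add(23, 9) = 32
f(4) = add(f(3), 9) = add(32, 9) = 41
f(5) = add(f(4), 9) = add(41, 9) = 50
f(6) = add(f(5), 9) = add(50, 9) = 59
f(7) = add(f(6), 9) = add(59, 9) = 68
f(8) = add(f(7), 9) = add(68, 9) = 77
f(9) = add(f(8), 9) = add(77, 9) = 86
f(10) = add(f(9), 9) = add(86, 9) = 95
f(11) = add(f(10), 9) = add(95, 9) = 104
f(12) = add(f(11), 9) = add(104, 9) = 113
f(13) = add(f(12), 9) = add(113, 9) = 122


122


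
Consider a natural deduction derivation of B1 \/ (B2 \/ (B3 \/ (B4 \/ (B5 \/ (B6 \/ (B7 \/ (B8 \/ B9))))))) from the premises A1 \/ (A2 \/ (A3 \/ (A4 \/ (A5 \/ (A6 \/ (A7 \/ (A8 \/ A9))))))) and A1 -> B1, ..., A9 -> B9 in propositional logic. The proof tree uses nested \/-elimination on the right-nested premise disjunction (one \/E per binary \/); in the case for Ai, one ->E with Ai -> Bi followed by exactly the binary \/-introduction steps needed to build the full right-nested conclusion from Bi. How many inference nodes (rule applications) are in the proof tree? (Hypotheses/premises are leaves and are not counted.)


Constructive dilemma with 9 branches, all disjunctions right-nested:
- \/E: the premise has 8 binary \/, each eliminated once: 8 nodes.
- ->E: one per case (Ai with Ai -> Bi gives Bi): 9 nodes.
- \/I: in case i < n, Bi needs 1 step to form Bi \/ (B(i+1) \/ ...) and then i-1 steps to prepend B(i-1), ..., B1, i.e. i steps; in case i = n, B9 needs 8 prepend steps.
  \/I total = (1 + 2 + ... + 8) + 8 = 36 + 8 = 44 nodes.
Total = 8 + 9 + 44 = 61

61


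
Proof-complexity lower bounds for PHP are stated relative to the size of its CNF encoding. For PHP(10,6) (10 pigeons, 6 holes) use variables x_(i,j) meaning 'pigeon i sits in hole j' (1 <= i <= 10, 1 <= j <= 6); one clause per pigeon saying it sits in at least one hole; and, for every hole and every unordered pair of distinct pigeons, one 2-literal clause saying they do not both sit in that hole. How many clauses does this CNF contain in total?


PHP(10,6): 10 pigeons, 6 holes, 10*6 = 60 variables.
- pigeon clauses: one per pigeon -> 10 clauses
- hole clauses: 6 holes * C(10,2) = 6 * 45 -> 270 clauses
Total clauses = 10 + 270 = 280

280


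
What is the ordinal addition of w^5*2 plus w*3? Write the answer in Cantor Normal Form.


Ordinal addition w^5*2 + w*3:
Leading exponent of alpha (5) > leading exponent of beta (1).
Since alpha's term has higher exponent than beta's leading term,
the sum is simply alpha followed by beta.
Result = w^5*2 + w*3

w^5*2 + w*3


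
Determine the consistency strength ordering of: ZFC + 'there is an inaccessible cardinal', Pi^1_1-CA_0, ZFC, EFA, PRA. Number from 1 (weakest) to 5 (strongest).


Ordering by consistency strength:
1. EFA
2. PRA
3. Pi^1_1-CA_0
4. ZFC
5. ZFC + 'there is an inaccessible cardinal'


ZFC + 'there is an inaccessible cardinal'=5, Pi^1_1-CA_0=3, ZFC=4, EFA=1, PRA=2


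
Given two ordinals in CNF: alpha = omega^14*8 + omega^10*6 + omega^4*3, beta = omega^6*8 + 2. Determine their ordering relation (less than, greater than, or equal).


Compare term by term from highest exponent:
alpha = omega^14*8 + omega^10*6 + omega^4*3
beta = omega^6*8 + 2
Term 1: alpha has omega^14*8, beta has omega^6*8
Term 2: alpha has omega^10*6, beta has omega^0*2
Term 3: alpha has omega^4*3, beta has omega^0*0
Result: alpha > beta

alpha > beta


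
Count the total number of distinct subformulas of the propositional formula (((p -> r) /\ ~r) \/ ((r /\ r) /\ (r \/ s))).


Formula: (((p -> r) /\ ~r) \/ ((r /\ r) /\ (r \/ s)))
Subformulas found:
  1. s
  2. r
  3. p
  4. ~r
  5. (r /\ r)
  6. (r \/ s)
  7. (p -> r)
  8. ((p -> r) /\ ~r)
  9. ((r /\ r) /\ (r \/ s))
  10. (((p -> r) /\ ~r) \/ ((r /\ r) /\ (r \/ s)))
Total distinct subformulas = 10

10


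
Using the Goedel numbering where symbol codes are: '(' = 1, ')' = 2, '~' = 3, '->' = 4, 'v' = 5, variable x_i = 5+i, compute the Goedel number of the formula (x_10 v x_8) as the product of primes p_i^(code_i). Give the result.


Formula: (x_10 v x_8)
Symbol codes: [1, 15, 5, 13, 2]
Primes: [2, 3, 5, 7, 11]
p_1^1 = 2^1 = 2
p_2^15 = 3^15 = 14348907
p_3^5 = 5^5 = 3125
p_4^13 = 7^13 = 96889010407
p_5^2 = 11^2 = 121
Product = 1051377620986881831431250

1051377620986881831431250


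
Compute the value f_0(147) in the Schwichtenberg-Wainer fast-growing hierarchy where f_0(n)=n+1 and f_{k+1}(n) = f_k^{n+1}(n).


f_0(147) = 147 + 1 = 148

148


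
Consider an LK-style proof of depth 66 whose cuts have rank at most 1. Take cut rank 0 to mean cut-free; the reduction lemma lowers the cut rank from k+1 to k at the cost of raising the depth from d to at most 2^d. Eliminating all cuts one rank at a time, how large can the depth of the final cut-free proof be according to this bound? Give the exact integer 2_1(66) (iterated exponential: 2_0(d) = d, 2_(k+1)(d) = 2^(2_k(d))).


Each rank reduction sends depth d to at most 2^d; cut rank r needs r reductions.
2_0(66) = 66
2_1(66) = 2^66 = 73786976294838206464
Cut-free depth bound = 73786976294838206464

73786976294838206464


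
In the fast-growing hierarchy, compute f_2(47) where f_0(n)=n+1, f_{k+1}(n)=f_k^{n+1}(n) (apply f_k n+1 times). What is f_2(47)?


f_2(47) = f_1^48(47)
f_1(m) = 2m + 1.
Iterating: f_1^k(n) = 2^k*(n+1) - 1.
f_2(47) = 2^48*(47+1) - 1 = 281474976710656*48 - 1 = 13510798882111487

13510798882111487


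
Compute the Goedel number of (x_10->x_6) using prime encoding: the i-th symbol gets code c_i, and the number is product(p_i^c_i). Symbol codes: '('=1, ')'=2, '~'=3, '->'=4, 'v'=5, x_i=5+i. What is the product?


Formula: (x_10->x_6)
Symbol codes: [1, 15, 4, 11, 2]
Primes: [2, 3, 5, 7, 11]
p_1^1 = 2^1 = 2
p_2^15 = 3^15 = 14348907
p_3^4 = 5^4 = 625
p_4^11 = 7^11 = 1977326743
p_5^2 = 11^2 = 121
Product = 4291337228517885026250

4291337228517885026250


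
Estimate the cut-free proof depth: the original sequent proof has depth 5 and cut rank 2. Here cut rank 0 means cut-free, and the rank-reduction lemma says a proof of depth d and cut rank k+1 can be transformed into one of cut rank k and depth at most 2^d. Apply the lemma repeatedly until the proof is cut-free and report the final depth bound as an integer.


Each rank reduction sends depth d to at most 2^d; cut rank r needs r reductions.
2_0(5) = 5
2_1(5) = 2^5 = 32
2_2(5) = 2^32 = 4294967296
Cut-free depth bound = 4294967296

4294967296


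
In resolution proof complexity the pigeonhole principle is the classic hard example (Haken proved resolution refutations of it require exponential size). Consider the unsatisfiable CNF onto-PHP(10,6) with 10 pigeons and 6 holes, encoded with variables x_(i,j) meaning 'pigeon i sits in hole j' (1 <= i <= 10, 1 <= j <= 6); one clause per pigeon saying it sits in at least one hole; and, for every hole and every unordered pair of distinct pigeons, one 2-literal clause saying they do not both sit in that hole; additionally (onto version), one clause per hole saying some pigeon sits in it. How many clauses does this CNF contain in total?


onto-PHP(10,6): 10 pigeons, 6 holes, 10*6 = 60 variables.
- pigeon clauses: one per pigeon -> 10 clauses
- hole clauses: 6 holes * C(10,2) = 6 * 45 -> 270 clauses
- onto clauses: one per hole -> 6 clauses
Total clauses = 10 + 270 + 6 = 286

286


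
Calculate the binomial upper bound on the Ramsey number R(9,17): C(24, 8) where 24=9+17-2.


R(9,17) <= C(9+17-2, 9-1) = C(24, 8)
C(24, 8) = 24! / (8! * 16!)
= 735471

735471


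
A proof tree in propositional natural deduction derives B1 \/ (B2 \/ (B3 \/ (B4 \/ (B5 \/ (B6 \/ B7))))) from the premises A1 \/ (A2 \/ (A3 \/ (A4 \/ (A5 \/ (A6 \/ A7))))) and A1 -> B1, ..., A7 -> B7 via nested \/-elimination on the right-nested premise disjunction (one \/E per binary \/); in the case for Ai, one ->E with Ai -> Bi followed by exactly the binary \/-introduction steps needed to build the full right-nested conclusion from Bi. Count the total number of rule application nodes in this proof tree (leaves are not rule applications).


Constructive dilemma with 7 branches, all disjunctions right-nested:
- \/E: the premise has 6 binary \/, each eliminated once: 6 nodes.
- ->E: one per case (Ai with Ai -> Bi gives Bi): 7 nodes.
- \/I: in case i < n, Bi needs 1 step to form Bi \/ (B(i+1) \/ ...) and then i-1 steps to prepend B(i-1), ..., B1, i.e. i steps; in case i = n, B7 needs 6 prepend steps.
  \/I total = (1 + 2 + ... + 6) + 6 = 21 + 6 = 27 nodes.
Total = 6 + 7 + 27 = 40

40


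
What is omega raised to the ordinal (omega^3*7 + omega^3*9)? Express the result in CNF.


omega^(omega^3*7 + omega^3*9):
Both terms of the exponent have the same exponent 3, so they merge: omega^3*7 + omega^3*9 = omega^3*(7+9) = omega^3*16.
omega raised to a CNF ordinal is a single CNF term: Result = omega^(omega^3*16)

omega^(omega^3*16)


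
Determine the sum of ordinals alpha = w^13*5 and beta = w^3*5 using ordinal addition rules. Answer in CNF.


Ordinal addition w^13*5 + w^3*5:
Leading exponent of alpha (13) > leading exponent of beta (3).
Since alpha's term has higher exponent than beta's leading term,
the sum is simply alpha followed by beta.
Result = w^13*5 + w^3*5

w^13*5 + w^3*5


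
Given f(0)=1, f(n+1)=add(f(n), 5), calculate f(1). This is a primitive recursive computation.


f(0) = 1
f(1) = add(f(0), 5) = add(1, 5) = 6


6


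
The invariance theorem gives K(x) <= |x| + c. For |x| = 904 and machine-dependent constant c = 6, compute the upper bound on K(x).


K(x) <= |x| + c = 904 + 6 = 910

910


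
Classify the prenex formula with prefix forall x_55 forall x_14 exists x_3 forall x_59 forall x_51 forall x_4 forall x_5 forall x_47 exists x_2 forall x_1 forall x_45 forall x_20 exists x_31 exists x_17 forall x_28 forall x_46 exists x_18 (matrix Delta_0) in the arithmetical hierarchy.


Leading quantifier is forall, so the class is Pi.
Number of quantifier blocks = alternations + 1 = 7 + 1 = 8.
Classification: Pi_8

Pi_8


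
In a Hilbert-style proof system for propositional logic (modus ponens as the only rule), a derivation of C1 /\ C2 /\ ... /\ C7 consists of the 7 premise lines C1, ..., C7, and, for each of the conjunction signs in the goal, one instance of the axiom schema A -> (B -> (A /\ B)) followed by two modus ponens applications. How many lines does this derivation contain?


Conjoining 7 premises:
- 7 premise lines
- the goal has 6 conjunction signs; each costs 1 axiom instance + 2 MP = 3 lines: 3 * 6 = 18
Total = 7 + 18 = 25 lines.

25


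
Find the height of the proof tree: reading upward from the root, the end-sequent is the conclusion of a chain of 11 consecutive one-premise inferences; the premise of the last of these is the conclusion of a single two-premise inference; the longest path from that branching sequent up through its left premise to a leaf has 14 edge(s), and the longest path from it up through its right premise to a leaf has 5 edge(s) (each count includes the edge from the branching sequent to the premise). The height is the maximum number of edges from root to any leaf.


Longest path through the left premise: 14 edges (measured from the branching sequent)
Longest path through the right premise: 5 edges
Height of the subtree rooted at the branching sequent: max(14, 5) = 14
The branching sequent sits 11 edges above the root (the chain of one-premise inferences), so height = 14 + 11 = 25

25


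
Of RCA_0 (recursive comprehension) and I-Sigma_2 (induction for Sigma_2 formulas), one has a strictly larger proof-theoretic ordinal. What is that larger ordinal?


Proof-theoretic ordinal of RCA_0 (recursive comprehension): omega^omega
Proof-theoretic ordinal of I-Sigma_2 (induction for Sigma_2 formulas): omega^(omega^omega)
Comparing: omega^omega < omega^(omega^omega).
The larger ordinal is omega^(omega^omega) (from I-Sigma_2 (induction for Sigma_2 formulas)).

omega^(omega^omega)


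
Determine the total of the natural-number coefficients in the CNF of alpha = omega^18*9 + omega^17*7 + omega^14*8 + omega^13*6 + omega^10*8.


CNF: omega^18*9 + omega^17*7 + omega^14*8 + omega^13*6 + omega^10*8
Coefficients: 9 + 7 + 8 + 6 + 8 = 38

38


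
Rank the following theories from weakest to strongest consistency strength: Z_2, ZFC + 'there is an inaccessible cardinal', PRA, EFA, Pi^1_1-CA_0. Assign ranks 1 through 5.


Ordering by consistency strength:
1. EFA
2. PRA
3. Pi^1_1-CA_0
4. Z_2
5. ZFC + 'there is an inaccessible cardinal'


Z_2=4, ZFC + 'there is an inaccessible cardinal'=5, PRA=2, EFA=1, Pi^1_1-CA_0=3


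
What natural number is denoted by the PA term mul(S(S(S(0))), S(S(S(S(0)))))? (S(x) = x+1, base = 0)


mul(S^3(0), S^4(0)):
S^3(0) = 3
S^4(0) = 4
3 * 4 = 12

12


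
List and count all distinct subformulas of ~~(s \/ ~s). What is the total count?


Formula: ~~(s \/ ~s)
Subformulas found:
  1. s
  2. ~s
  3. (s \/ ~s)
  4. ~(s \/ ~s)
  5. ~~(s \/ ~s)
Total distinct subformulas = 5

5


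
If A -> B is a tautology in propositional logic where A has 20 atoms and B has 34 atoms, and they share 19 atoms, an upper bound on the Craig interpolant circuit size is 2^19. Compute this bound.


Shared atoms = 19
Craig interpolant size bound = 2^19
= 524288

524288


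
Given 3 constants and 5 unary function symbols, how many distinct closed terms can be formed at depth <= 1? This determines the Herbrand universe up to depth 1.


Herbrand terms by depth:
Depth 0: 3 constants
Depth 1: 15 new terms (running total: 18)
Total distinct ground terms = 18

18


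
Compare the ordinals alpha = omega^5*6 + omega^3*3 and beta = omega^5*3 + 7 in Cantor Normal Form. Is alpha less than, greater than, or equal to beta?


Compare term by term from highest exponent:
alpha = omega^5*6 + omega^3*3
beta = omega^5*3 + 7
Term 1: alpha has omega^5*6, beta has omega^5*3
Term 2: alpha has omega^3*3, beta has omega^0*7
Result: alpha > beta

alpha > beta


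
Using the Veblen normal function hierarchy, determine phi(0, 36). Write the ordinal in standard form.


phi(0, 36):
phi(0, beta) = omega^beta by definition.
phi(0, 36) = omega^36

omega^36


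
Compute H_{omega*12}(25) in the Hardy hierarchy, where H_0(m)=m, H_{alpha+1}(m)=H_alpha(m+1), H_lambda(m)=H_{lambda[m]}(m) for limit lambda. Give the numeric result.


H_{omega*12}(25):
For the Hardy hierarchy, H_{omega*k}(n) = 2^k * n.
2^12 = 4096.
4096 * 25 = 102400

102400


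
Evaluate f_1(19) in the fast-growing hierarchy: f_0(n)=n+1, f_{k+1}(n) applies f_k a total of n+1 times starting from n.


f_1(19) = f_0^20(19)
f_0 adds 1 each time, applied 20 times.
f_1(19) = 19 + 20 = 39

39


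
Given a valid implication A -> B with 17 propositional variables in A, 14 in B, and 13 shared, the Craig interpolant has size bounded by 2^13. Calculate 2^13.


Shared atoms = 13
Craig interpolant size bound = 2^13
= 8192

8192


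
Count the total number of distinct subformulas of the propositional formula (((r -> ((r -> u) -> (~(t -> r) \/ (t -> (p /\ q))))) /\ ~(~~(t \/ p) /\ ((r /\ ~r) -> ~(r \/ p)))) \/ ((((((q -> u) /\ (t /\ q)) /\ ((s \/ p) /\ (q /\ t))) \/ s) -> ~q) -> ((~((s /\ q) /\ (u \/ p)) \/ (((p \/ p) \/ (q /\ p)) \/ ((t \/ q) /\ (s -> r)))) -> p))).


Formula: (((r -> ((r -> u) -> (~(t -> r) \/ (t -> (p /\ q))))) /\ ~(~~(t \/ p) /\ ((r /\ ~r) -> ~(r \/ p)))) \/ ((((((q -> u) /\ (t /\ q)) /\ ((s \/ p) /\ (q /\ t))) \/ s) -> ~q) -> ((~((s /\ q) /\ (u \/ p)) \/ (((p \/ p) \/ (q /\ p)) \/ ((t \/ q) /\ (s -> r)))) -> p)))
Subformulas found:
  1. r
  2. p
  3. q
  4. u
  5. s
  6. t
  7. ~r
  8. ~q
  9. (q /\ p)
  10. (s -> r)
  11. (p /\ q)
  12. (q -> u)
  13. (q /\ t)
  14. (r -> u)
  15. (t \/ q)
  16. (t /\ q)
  17. (p \/ p)
  18. (s /\ q)
  19. (r \/ p)
  20. (s \/ p)
  21. (u \/ p)
  22. (t \/ p)
  23. (t -> r)
  24. (r /\ ~r)
  25. ~(t \/ p)
  26. ~(t -> r)
  27. ~(r \/ p)
  28. ~~(t \/ p)
  29. (t -> (p /\ q))
  30. ((s /\ q) /\ (u \/ p))
  31. ((s \/ p) /\ (q /\ t))
  32. ((t \/ q) /\ (s -> r))
  33. ((p \/ p) \/ (q /\ p))
  34. ((q -> u) /\ (t /\ q))
  35. ~((s /\ q) /\ (u \/ p))
  36. ((r /\ ~r) -> ~(r \/ p))
  37. (~(t -> r) \/ (t -> (p /\ q)))
  38. (~~(t \/ p) /\ ((r /\ ~r) -> ~(r \/ p)))
  39. ~(~~(t \/ p) /\ ((r /\ ~r) -> ~(r \/ p)))
  40. ((r -> u) -> (~(t -> r) \/ (t -> (p /\ q))))
  41. (((q -> u) /\ (t /\ q)) /\ ((s \/ p) /\ (q /\ t)))
  42. (((p \/ p) \/ (q /\ p)) \/ ((t \/ q) /\ (s -> r)))
  43. (r -> ((r -> u) -> (~(t -> r) \/ (t -> (p /\ q)))))
  44. ((((q -> u) /\ (t /\ q)) /\ ((s \/ p) /\ (q /\ t))) \/ s)
  45. (((((q -> u) /\ (t /\ q)) /\ ((s \/ p) /\ (q /\ t))) \/ s) -> ~q)
  46. (~((s /\ q) /\ (u \/ p)) \/ (((p \/ p) \/ (q /\ p)) \/ ((t \/ q) /\ (s -> r))))
  47. ((~((s /\ q) /\ (u \/ p)) \/ (((p \/ p) \/ (q /\ p)) \/ ((t \/ q) /\ (s -> r)))) -> p)
  48. ((r -> ((r -> u) -> (~(t -> r) \/ (t -> (p /\ q))))) /\ ~(~~(t \/ p) /\ ((r /\ ~r) -> ~(r \/ p))))
  49. ((((((q -> u) /\ (t /\ q)) /\ ((s \/ p) /\ (q /\ t))) \/ s) -> ~q) -> ((~((s /\ q) /\ (u \/ p)) \/ (((p \/ p) \/ (q /\ p)) \/ ((t \/ q) /\ (s -> r)))) -> p))
  50. (((r -> ((r -> u) -> (~(t -> r) \/ (t -> (p /\ q))))) /\ ~(~~(t \/ p) /\ ((r /\ ~r) -> ~(r \/ p)))) \/ ((((((q -> u) /\ (t /\ q)) /\ ((s \/ p) /\ (q /\ t))) \/ s) -> ~q) -> ((~((s /\ q) /\ (u \/ p)) \/ (((p \/ p) \/ (q /\ p)) \/ ((t \/ q) /\ (s -> r)))) -> p)))
Total distinct subformulas = 50

50


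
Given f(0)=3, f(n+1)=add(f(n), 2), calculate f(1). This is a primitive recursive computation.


f(0) = 3
f(1) = add(f(0), 2) = add(3, 2) = 5


5


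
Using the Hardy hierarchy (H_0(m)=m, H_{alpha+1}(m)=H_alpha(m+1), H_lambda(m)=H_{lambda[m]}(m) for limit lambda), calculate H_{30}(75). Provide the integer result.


H_30(75):
For finite ordinals k, H_k(n) = n + k (each successor step adds 1).
H_30(75) = 75 + 30 = 105

105


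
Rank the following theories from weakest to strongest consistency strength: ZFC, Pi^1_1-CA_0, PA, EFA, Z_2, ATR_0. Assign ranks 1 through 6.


Ordering by consistency strength:
1. EFA
2. PA
3. ATR_0
4. Pi^1_1-CA_0
5. Z_2
6. ZFC


ZFC=6, Pi^1_1-CA_0=4, PA=2, EFA=1, Z_2=5, ATR_0=3


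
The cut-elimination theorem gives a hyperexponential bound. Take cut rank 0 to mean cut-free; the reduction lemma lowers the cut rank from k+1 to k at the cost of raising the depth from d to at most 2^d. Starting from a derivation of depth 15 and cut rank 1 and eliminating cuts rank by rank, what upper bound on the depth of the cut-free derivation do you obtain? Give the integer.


Each rank reduction sends depth d to at most 2^d; cut rank r needs r reductions.
2_0(15) = 15
2_1(15) = 2^15 = 32768
Cut-free depth bound = 32768

32768


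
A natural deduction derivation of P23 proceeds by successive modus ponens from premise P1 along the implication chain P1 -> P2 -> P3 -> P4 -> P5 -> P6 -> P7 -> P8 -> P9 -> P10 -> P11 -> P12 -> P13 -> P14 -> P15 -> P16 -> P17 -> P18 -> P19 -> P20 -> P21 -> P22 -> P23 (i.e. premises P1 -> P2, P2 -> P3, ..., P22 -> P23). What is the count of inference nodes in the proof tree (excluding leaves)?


We have a chain: P1 -> P2 -> P3 -> P4 -> P5 -> P6 -> P7 -> P8 -> P9 -> P10 -> P11 -> P12 -> P13 -> P14 -> P15 -> P16 -> P17 -> P18 -> P19 -> P20 -> P21 -> P22 -> P23.
Each modus ponens application produces the next variable.
The chain has 23 propositions, so 23-1 = 22 modus ponens steps.
Total inference nodes = 22

22


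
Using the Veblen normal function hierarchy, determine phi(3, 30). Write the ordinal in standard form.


phi(3, 30):
phi(3, beta) = eta_beta (the beta-th eta number, fixed point of zeta).
phi(3, 30) = eta_30

eta_30


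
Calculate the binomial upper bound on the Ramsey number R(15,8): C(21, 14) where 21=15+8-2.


R(15,8) <= C(15+8-2, 15-1) = C(21, 14)
C(21, 14) = 21! / (14! * 7!)
= 116280

116280


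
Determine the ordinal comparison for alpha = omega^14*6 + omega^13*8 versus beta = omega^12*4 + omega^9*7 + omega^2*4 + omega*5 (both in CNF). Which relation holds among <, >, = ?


Compare term by term from highest exponent:
alpha = omega^14*6 + omega^13*8
beta = omega^12*4 + omega^9*7 + omega^2*4 + omega*5
Term 1: alpha has omega^14*6, beta has omega^12*4
Term 2: alpha has omega^13*8, beta has omega^9*7
Term 3: alpha has omega^0*0, beta has omega^2*4
Term 4: alpha has omega^0*0, beta has omega^1*5
Result: alpha > beta

alpha > beta


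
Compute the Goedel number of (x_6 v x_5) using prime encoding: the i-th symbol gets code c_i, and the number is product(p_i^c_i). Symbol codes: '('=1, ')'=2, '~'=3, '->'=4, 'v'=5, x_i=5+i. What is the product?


Formula: (x_6 v x_5)
Symbol codes: [1, 11, 5, 10, 2]
Primes: [2, 3, 5, 7, 11]
p_1^1 = 2^1 = 2
p_2^11 = 3^11 = 177147
p_3^5 = 5^5 = 3125
p_4^10 = 7^10 = 282475249
p_5^2 = 11^2 = 121
Product = 37842479969293518750

37842479969293518750


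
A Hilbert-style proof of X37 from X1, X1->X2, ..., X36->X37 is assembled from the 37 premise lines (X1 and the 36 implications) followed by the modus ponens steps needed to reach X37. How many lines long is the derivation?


We have 37 premise lines: X1 and 36 implications.
Each implication is detached once by MP, giving 36 MP lines.
37 premise lines + 36 MP lines = 73 total lines.

73


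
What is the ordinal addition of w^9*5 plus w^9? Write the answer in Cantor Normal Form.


Ordinal addition w^9*5 + w^9:
Both terms have the same exponent 9.
w^e*c + w^e*d = w^e*(c+d).
Result = w^9*(5+1) = w^9*6

w^9*6


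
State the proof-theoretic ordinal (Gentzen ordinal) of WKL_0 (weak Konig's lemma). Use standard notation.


The proof-theoretic ordinal of WKL_0 (weak Konig's lemma) is a standard result in ordinal analysis.
This ordinal is the supremum of order types of primitive recursive well-orderings
that the theory can prove to be well-ordered.
For WKL_0 (weak Konig's lemma), the proof-theoretic ordinal is omega^omega.

omega^omega


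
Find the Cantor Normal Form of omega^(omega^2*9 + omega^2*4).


omega^(omega^2*9 + omega^2*4):
Both terms of the exponent have the same exponent 2, so they merge: omega^2*9 + omega^2*4 = omega^2*(9+4) = omega^2*13.
omega raised to a CNF ordinal is a single CNF term: Result = omega^(omega^2*13)

omega^(omega^2*13)


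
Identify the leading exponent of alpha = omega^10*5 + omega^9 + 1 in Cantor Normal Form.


CNF: omega^10*5 + omega^9 + 1
The leading term is omega^10*5, which has exponent 10.

10


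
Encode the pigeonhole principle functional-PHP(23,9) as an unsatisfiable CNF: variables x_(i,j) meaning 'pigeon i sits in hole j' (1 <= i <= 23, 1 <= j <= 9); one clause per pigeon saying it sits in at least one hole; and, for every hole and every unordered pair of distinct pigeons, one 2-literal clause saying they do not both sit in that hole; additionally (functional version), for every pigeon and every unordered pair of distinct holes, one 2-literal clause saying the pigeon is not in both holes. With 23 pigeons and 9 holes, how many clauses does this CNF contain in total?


functional-PHP(23,9): 23 pigeons, 9 holes, 23*9 = 207 variables.
- pigeon clauses: one per pigeon -> 23 clauses
- hole clauses: 9 holes * C(23,2) = 9 * 253 -> 2277 clauses
- functional clauses: 23 pigeons * C(9,2) = 23 * 36 -> 828 clauses
Total clauses = 23 + 2277 + 828 = 3128

3128


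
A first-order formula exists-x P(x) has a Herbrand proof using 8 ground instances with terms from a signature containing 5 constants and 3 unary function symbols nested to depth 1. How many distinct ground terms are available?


Herbrand terms by depth:
Depth 0: 5 constants
Depth 1: 15 new terms (running total: 20)
Total distinct ground terms = 20

20


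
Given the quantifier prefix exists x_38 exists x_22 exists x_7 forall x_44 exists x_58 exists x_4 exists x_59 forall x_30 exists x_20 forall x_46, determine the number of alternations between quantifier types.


Walk the prefix and count type changes:
  position 1: exists -> exists
  position 2: exists -> exists
  position 3: exists -> forall <-- alternation
  position 4: forall -> exists <-- alternation
  position 5: exists -> exists
  position 6: exists -> exists
  position 7: exists -> forall <-- alternation
  position 8: forall -> exists <-- alternation
  position 9: exists -> forall <-- alternation
Total alternations = 5

5


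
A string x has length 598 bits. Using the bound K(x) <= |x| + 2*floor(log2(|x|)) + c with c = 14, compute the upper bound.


floor(log2(598)) = 9
2 * 9 = 18
K(x) <= 598 + 18 + 14 = 630

630


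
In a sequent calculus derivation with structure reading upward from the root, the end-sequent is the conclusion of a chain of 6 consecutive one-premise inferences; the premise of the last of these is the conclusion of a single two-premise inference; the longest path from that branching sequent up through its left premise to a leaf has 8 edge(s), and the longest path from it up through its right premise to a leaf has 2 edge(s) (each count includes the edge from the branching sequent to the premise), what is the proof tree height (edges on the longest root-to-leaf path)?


Longest path through the left premise: 8 edges (measured from the branching sequent)
Longest path through the right premise: 2 edges
Height of the subtree rooted at the branching sequent: max(8, 2) = 8
The branching sequent sits 6 edges above the root (the chain of one-premise inferences), so height = 8 + 6 = 14

14


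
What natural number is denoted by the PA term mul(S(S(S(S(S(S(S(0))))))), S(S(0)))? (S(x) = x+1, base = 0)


mul(S^7(0), S^2(0)):
S^7(0) = 7
S^2(0) = 2
7 * 2 = 14

14


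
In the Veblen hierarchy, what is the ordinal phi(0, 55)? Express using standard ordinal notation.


phi(0, 55):
phi(0, beta) = omega^beta by definition.
phi(0, 55) = omega^55

omega^55


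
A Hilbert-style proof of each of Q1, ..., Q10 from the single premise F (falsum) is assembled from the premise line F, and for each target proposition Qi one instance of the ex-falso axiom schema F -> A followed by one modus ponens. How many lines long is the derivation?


Ex falso, line by line:
- 1 premise line (F)
- 10 targets, each needing 1 axiom instance (F -> Qi) + 1 MP = 2 lines: 2 * 10 = 20
Total = 1 + 20 = 21 lines.

21


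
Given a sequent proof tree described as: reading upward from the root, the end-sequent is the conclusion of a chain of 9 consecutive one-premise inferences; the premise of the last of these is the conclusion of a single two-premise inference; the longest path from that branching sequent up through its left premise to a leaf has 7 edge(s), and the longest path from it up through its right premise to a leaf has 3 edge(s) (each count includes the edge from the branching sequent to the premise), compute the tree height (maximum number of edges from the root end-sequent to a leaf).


Longest path through the left premise: 7 edges (measured from the branching sequent)
Longest path through the right premise: 3 edges
Height of the subtree rooted at the branching sequent: max(7, 3) = 7
The branching sequent sits 9 edges above the root (the chain of one-premise inferences), so height = 7 + 9 = 16

16


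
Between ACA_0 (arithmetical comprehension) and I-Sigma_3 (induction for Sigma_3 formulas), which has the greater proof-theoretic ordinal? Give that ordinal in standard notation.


Proof-theoretic ordinal of ACA_0 (arithmetical comprehension): epsilon_0
Proof-theoretic ordinal of I-Sigma_3 (induction for Sigma_3 formulas): omega^(omega^(omega^omega))
Comparing: omega^(omega^(omega^omega)) < epsilon_0.
The larger ordinal is epsilon_0 (from ACA_0 (arithmetical comprehension)).

epsilon_0


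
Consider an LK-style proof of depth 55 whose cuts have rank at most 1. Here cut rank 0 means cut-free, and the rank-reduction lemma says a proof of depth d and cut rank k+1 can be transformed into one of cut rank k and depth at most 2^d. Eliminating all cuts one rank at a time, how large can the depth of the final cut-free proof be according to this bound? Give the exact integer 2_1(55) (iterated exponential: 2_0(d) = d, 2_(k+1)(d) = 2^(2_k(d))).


Each rank reduction sends depth d to at most 2^d; cut rank r needs r reductions.
2_0(55) = 55
2_1(55) = 2^55 = 36028797018963968
Cut-free depth bound = 36028797018963968

36028797018963968


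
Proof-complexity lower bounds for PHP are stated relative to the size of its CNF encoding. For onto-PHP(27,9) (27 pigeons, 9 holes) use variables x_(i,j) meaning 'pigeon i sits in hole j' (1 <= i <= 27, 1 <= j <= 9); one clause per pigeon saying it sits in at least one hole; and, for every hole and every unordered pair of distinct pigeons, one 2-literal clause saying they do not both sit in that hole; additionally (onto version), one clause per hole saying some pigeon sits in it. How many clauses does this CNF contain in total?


onto-PHP(27,9): 27 pigeons, 9 holes, 27*9 = 243 variables.
- pigeon clauses: one per pigeon -> 27 clauses
- hole clauses: 9 holes * C(27,2) = 9 * 351 -> 3159 clauses
- onto clauses: one per hole -> 9 clauses
Total clauses = 27 + 3159 + 9 = 3195

3195


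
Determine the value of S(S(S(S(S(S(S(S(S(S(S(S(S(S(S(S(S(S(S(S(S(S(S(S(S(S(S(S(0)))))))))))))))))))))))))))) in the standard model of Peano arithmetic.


Counting successors applied to 0:
28 applications of S to 0 = 28

28


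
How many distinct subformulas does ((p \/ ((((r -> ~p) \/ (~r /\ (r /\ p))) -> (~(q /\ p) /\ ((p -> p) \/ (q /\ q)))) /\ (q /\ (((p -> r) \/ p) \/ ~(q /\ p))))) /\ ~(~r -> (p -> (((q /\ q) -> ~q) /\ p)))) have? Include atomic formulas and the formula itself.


Formula: ((p \/ ((((r -> ~p) \/ (~r /\ (r /\ p))) -> (~(q /\ p) /\ ((p -> p) \/ (q /\ q)))) /\ (q /\ (((p -> r) \/ p) \/ ~(q /\ p))))) /\ ~(~r -> (p -> (((q /\ q) -> ~q) /\ p))))
Subformulas found:
  1. r
  2. q
  3. p
  4. ~p
  5. ~r
  6. ~q
  7. (q /\ p)
  8. (r /\ p)
  9. (q /\ q)
  10. (p -> p)
  11. (p -> r)
  12. (r -> ~p)
  13. ~(q /\ p)
  14. ((p -> r) \/ p)
  15. ((q /\ q) -> ~q)
  16. (~r /\ (r /\ p))
  17. ((p -> p) \/ (q /\ q))
  18. (((q /\ q) -> ~q) /\ p)
  19. (p -> (((q /\ q) -> ~q) /\ p))
  20. (((p -> r) \/ p) \/ ~(q /\ p))
  21. ((r -> ~p) \/ (~r /\ (r /\ p)))
  22. (q /\ (((p -> r) \/ p) \/ ~(q /\ p)))
  23. (~(q /\ p) /\ ((p -> p) \/ (q /\ q)))
  24. (~r -> (p -> (((q /\ q) -> ~q) /\ p)))
  25. ~(~r -> (p -> (((q /\ q) -> ~q) /\ p)))
  26. (((r -> ~p) \/ (~r /\ (r /\ p))) -> (~(q /\ p) /\ ((p -> p) \/ (q /\ q))))
  27. ((((r -> ~p) \/ (~r /\ (r /\ p))) -> (~(q /\ p) /\ ((p -> p) \/ (q /\ q)))) /\ (q /\ (((p -> r) \/ p) \/ ~(q /\ p))))
  28. (p \/ ((((r -> ~p) \/ (~r /\ (r /\ p))) -> (~(q /\ p) /\ ((p -> p) \/ (q /\ q)))) /\ (q /\ (((p -> r) \/ p) \/ ~(q /\ p)))))
  29. ((p \/ ((((r -> ~p) \/ (~r /\ (r /\ p))) -> (~(q /\ p) /\ ((p -> p) \/ (q /\ q)))) /\ (q /\ (((p -> r) \/ p) \/ ~(q /\ p))))) /\ ~(~r -> (p -> (((q /\ q) -> ~q) /\ p))))
Total distinct subformulas = 29

29


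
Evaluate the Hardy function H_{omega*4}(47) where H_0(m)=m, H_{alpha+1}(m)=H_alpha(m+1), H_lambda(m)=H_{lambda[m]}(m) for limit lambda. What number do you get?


H_{omega*4}(47):
For the Hardy hierarchy, H_{omega*k}(n) = 2^k * n.
2^4 = 16.
16 * 47 = 752

752


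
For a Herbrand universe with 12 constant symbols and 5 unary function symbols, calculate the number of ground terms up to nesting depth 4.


Herbrand terms by depth:
Depth 0: 12 constants
Depth 1: 60 new terms (running total: 72)
Depth 2: 300 new terms (running total: 372)
Depth 3: 1500 new terms (running total: 1872)
Depth 4: 7500 new terms (running total: 9372)
Total distinct ground terms = 9372

9372


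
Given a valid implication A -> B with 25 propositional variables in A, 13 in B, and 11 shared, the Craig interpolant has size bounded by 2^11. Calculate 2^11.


Shared atoms = 11
Craig interpolant size bound = 2^11
= 2048

2048


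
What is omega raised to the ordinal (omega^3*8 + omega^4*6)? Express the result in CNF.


omega^(omega^3*8 + omega^4*6):
In ordinal addition a term is absorbed by a following term of strictly larger exponent: 3 < 4, so omega^3*8 + omega^4*6 = omega^4*6.
omega raised to a CNF ordinal is a single CNF term: Result = omega^(omega^4*6)

omega^(omega^4*6)


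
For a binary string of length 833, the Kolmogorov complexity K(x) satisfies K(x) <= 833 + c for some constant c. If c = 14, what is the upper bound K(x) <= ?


K(x) <= |x| + c = 833 + 14 = 847

847


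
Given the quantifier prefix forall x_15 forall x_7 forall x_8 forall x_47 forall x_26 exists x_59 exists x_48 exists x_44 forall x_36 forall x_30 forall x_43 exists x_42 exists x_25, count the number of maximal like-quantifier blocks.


Alternations = 3.
Blocks = alternations + 1 = 4

4


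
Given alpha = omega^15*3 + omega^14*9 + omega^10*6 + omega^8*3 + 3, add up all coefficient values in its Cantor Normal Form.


CNF: omega^15*3 + omega^14*9 + omega^10*6 + omega^8*3 + 3
Coefficients: 3 + 9 + 6 + 3 + 3 = 24

24


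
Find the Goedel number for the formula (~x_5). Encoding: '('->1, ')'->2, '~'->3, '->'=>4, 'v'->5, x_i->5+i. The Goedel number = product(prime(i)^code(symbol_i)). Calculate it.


Formula: (~x_5)
Symbol codes: [1, 3, 10, 2]
Primes: [2, 3, 5, 7]
p_1^1 = 2^1 = 2
p_2^3 = 3^3 = 27
p_3^10 = 5^10 = 9765625
p_4^2 = 7^2 = 49
Product = 25839843750

25839843750


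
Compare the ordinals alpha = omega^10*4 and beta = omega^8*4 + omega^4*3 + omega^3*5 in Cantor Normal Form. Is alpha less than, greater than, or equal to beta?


Compare term by term from highest exponent:
alpha = omega^10*4
beta = omega^8*4 + omega^4*3 + omega^3*5
Term 1: alpha has omega^10*4, beta has omega^8*4
Term 2: alpha has omega^0*0, beta has omega^4*3
Term 3: alpha has omega^0*0, beta has omega^3*5
Result: alpha > beta

alpha > beta


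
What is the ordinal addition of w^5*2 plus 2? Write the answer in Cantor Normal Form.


Ordinal addition w^5*2 + 2:
Leading exponent of alpha (5) > leading exponent of beta (0).
Since alpha's term has higher exponent than beta's leading term,
the sum is simply alpha followed by beta.
Result = w^5*2 + 2

w^5*2 + 2
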